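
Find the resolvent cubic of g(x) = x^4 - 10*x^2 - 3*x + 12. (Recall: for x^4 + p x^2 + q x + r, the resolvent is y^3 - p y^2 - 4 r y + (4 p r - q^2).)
h(y) = y^3 + 10*y^2 - 48*y - 489

Identify coefficients: p = -10, q = -3, r = 12.
Plug into h(y) = y^3 - p y^2 - 4 r y + (4 p r - q^2):
  h(y) = y^3 - (-10) y^2 - 4*(12) y + (4*(-10)*(12) - (-3)^2)
       = y^3 + (10) y^2 + (-48) y + (-489).
Simplifying: h(y) = y^3 + 10*y^2 - 48*y - 489.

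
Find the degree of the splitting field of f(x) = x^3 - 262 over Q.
[K:Q] = 6

x^3 - 262 has one real root r = 262^(1/3) and two complex roots r*zeta_3, r*zeta_3^2 where zeta_3 = e^(2*pi*i/3). The splitting field is Q(r, zeta_3). [Q(r):Q] = 3 and [Q(zeta_3):Q] = 2 with gcd = 1, so [Q(r, zeta_3):Q] = 3 * 2 = 6.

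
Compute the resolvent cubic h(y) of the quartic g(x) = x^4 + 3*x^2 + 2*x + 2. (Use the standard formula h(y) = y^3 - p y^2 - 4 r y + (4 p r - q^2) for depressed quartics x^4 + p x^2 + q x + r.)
h(y) = y^3 - 3*y^2 - 8*y + 20

Identify coefficients: p = 3, q = 2, r = 2.
Plug into h(y) = y^3 - p y^2 - 4 r y + (4 p r - q^2):
  h(y) = y^3 - (3) y^2 - 4*(2) y + (4*(3)*(2) - (2)^2)
       = y^3 + (-3) y^2 + (-8) y + (20).
Simplifying: h(y) = y^3 - 3*y^2 - 8*y + 20.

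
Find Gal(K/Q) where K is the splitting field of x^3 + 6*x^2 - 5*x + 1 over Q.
Gal(K/Q) = S_3 (symmetric group of order 6)

Compute the discriminant of x^3 + (6)*x^2 + (-5)*x + (1): Δ = -31. Since Δ is not a rational square, the Galois group is not contained in A_3; it must be the full S_3 (irreducibility of the cubic rules out anything smaller).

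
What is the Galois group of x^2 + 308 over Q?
Gal(K/Q) = Z/2Z (cyclic of order 2)

x^2 + 308 is irreducible over Q since -308 is not a rational square. The splitting field Q(sqrt(-308)) has degree 2 over Q, and its unique nontrivial automorphism is sqrt(-308) ↦ -sqrt(-308). Hence Gal(Q(sqrt(-308))/Q) = Z/2Z.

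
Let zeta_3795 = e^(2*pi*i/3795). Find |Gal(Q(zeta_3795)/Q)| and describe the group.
|Gal(Q(zeta_3795)/Q)| = phi(3795) = 1760; group ≅ (Z/3795Z)^* ≅ Z/2Z × Z/4Z × Z/10Z × Z/22Z

The n-th cyclotomic polynomial Φ_3795(x) is the minimal polynomial of zeta_3795 over Q and has degree phi(3795) = 1760. So Q(zeta_3795) is a degree-1760 Galois extension with Galois group (Z/3795Z)^*. By CRT, (Z/3795Z)^* ≅ (Z/3Z)^* × (Z/5Z)^* × (Z/11Z)^* × (Z/23Z)^*. Each prime-power unit group is (Z/3Z)^* ≅ Z/2Z; (Z/5Z)^* ≅ Z/4Z; (Z/11Z)^* ≅ Z/10Z; (Z/23Z)^* ≅ Z/22Z. Hence Gal(Q(zeta_3795)/Q) ≅ Z/2Z × Z/4Z × Z/10Z × Z/22Z.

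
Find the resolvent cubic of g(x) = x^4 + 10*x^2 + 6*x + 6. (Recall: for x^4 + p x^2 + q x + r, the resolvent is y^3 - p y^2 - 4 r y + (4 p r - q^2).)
h(y) = y^3 - 10*y^2 - 24*y + 204

Identify coefficients: p = 10, q = 6, r = 6.
Plug into h(y) = y^3 - p y^2 - 4 r y + (4 p r - q^2):
  h(y) = y^3 - (10) y^2 - 4*(6) y + (4*(10)*(6) - (6)^2)
       = y^3 + (-10) y^2 + (-24) y + (204).
Simplifying: h(y) = y^3 - 10*y^2 - 24*y + 204.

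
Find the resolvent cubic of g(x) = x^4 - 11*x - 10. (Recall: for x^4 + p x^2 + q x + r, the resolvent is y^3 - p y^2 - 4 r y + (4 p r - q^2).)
h(y) = y^3 + 40*y - 121

Identify coefficients: p = 0, q = -11, r = -10.
Plug into h(y) = y^3 - p y^2 - 4 r y + (4 p r - q^2):
  h(y) = y^3 - (0) y^2 - 4*(-10) y + (4*(0)*(-10) - (-11)^2)
       = y^3 + (0) y^2 + (40) y + (-121).
Simplifying: h(y) = y^3 + 40*y - 121.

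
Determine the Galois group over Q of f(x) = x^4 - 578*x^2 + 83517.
Gal(K/Q) = V_4 (Klein four-group, Z/2Z × Z/2Z)

f factors as (x^2 - 287)(x^2 - 291), so the splitting field is K = Q(sqrt(287), sqrt(291)). The elements 287, 291, 83517 are all non-squares in Q, so sqrt(287) and sqrt(291) generate independent quadratic extensions. Thus [K:Q] = 4 and Gal(K/Q) is generated by the two order-2 automorphisms sqrt(287) ↦ -sqrt(287) and sqrt(291) ↦ -sqrt(291), giving V_4.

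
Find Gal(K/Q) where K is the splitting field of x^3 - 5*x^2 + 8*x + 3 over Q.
Gal(K/Q) = S_3 (symmetric group of order 6)

Compute the discriminant of x^3 + (-5)*x^2 + (8)*x + (3): Δ = -1351. Since Δ is not a rational square, the Galois group is not contained in A_3; it must be the full S_3 (irreducibility of the cubic rules out anything smaller).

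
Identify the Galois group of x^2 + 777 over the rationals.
Gal(K/Q) = Z/2Z (cyclic of order 2)

x^2 + 777 is irreducible over Q since -777 is not a rational square. The splitting field Q(sqrt(-777)) has degree 2 over Q, and its unique nontrivial automorphism is sqrt(-777) ↦ -sqrt(-777). Hence Gal(Q(sqrt(-777))/Q) = Z/2Z.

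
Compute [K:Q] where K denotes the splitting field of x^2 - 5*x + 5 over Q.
[K:Q] = 2

The discriminant of x^2 + (-5)*x + (5) is b^2 - 4c = 25 - (20) = 5. Since 5 is not a perfect square in Q, the polynomial is irreducible over Q. Its two roots generate a degree-2 extension, so [K:Q] = 2.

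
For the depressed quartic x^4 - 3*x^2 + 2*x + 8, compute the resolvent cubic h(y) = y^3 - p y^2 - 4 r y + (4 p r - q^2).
h(y) = y^3 + 3*y^2 - 32*y - 100

Identify coefficients: p = -3, q = 2, r = 8.
Plug into h(y) = y^3 - p y^2 - 4 r y + (4 p r - q^2):
  h(y) = y^3 - (-3) y^2 - 4*(8) y + (4*(-3)*(8) - (2)^2)
       = y^3 + (3) y^2 + (-32) y + (-100).
Simplifying: h(y) = y^3 + 3*y^2 - 32*y - 100.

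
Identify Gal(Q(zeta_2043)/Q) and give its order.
|Gal(Q(zeta_2043)/Q)| = phi(2043) = 1356; group ≅ (Z/2043Z)^* ≅ Z/6Z × Z/226Z

The n-th cyclotomic polynomial Φ_2043(x) is the minimal polynomial of zeta_2043 over Q and has degree phi(2043) = 1356. So Q(zeta_2043) is a degree-1356 Galois extension with Galois group (Z/2043Z)^*. By CRT, (Z/2043Z)^* ≅ (Z/9Z)^* × (Z/227Z)^*. Each prime-power unit group is (Z/9Z)^* ≅ Z/6Z; (Z/227Z)^* ≅ Z/226Z. Hence Gal(Q(zeta_2043)/Q) ≅ Z/6Z × Z/226Z.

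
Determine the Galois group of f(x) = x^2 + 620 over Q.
Gal(K/Q) = Z/2Z (cyclic of order 2)

x^2 + 620 is irreducible over Q since -620 is not a rational square. The splitting field Q(sqrt(-620)) has degree 2 over Q, and its unique nontrivial automorphism is sqrt(-620) ↦ -sqrt(-620). Hence Gal(Q(sqrt(-620))/Q) = Z/2Z.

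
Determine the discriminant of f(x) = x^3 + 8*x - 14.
Δ = -7340

For a depressed cubic x^3 + p x + q the discriminant is Δ = -4 p^3 - 27 q^2 = -4*(8)^3 - 27*(-14)^2 = -2048 - 5292 = -7340.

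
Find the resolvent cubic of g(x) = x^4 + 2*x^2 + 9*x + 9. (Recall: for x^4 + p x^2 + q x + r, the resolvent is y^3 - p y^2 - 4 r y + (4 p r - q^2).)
h(y) = y^3 - 2*y^2 - 36*y - 9

Identify coefficients: p = 2, q = 9, r = 9.
Plug into h(y) = y^3 - p y^2 - 4 r y + (4 p r - q^2):
  h(y) = y^3 - (2) y^2 - 4*(9) y + (4*(2)*(9) - (9)^2)
       = y^3 + (-2) y^2 + (-36) y + (-9).
Simplifying: h(y) = y^3 - 2*y^2 - 36*y - 9.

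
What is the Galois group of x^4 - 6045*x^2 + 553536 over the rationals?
Gal(K/Q) = Z/2Z (cyclic of order 2)

f factors as (x^2 - 93)(x^2 - 5952), so the splitting field is K = Q(sqrt(93), sqrt(5952)). The squarefree part of 93 is 93 and the squarefree part of 5952 is also 93, so sqrt(93) and sqrt(5952) are both rational multiples of sqrt(93). Hence Q(sqrt(93)) = Q(sqrt(5952)) = Q(sqrt(93)), and the splitting field collapses to a single degree-2 extension with Galois group Z/2Z.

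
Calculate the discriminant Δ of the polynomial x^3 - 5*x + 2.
Δ = 392

For a depressed cubic x^3 + p x + q the discriminant is Δ = -4 p^3 - 27 q^2 = -4*(-5)^3 - 27*(2)^2 = 500 - 108 = 392.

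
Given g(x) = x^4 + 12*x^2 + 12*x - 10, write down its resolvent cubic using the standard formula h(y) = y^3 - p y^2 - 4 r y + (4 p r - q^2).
h(y) = y^3 - 12*y^2 + 40*y - 624

Identify coefficients: p = 12, q = 12, r = -10.
Plug into h(y) = y^3 - p y^2 - 4 r y + (4 p r - q^2):
  h(y) = y^3 - (12) y^2 - 4*(-10) y + (4*(12)*(-10) - (12)^2)
       = y^3 + (-12) y^2 + (40) y + (-624).
Simplifying: h(y) = y^3 - 12*y^2 + 40*y - 624.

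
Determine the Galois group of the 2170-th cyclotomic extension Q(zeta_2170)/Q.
|Gal(Q(zeta_2170)/Q)| = phi(2170) = 720; group ≅ (Z/2170Z)^* ≅ Z/4Z × Z/6Z × Z/30Z

The n-th cyclotomic polynomial Φ_2170(x) is the minimal polynomial of zeta_2170 over Q and has degree phi(2170) = 720. So Q(zeta_2170) is a degree-720 Galois extension with Galois group (Z/2170Z)^*. By CRT, (Z/2170Z)^* ≅ (Z/2Z)^* × (Z/5Z)^* × (Z/7Z)^* × (Z/31Z)^*. Each prime-power unit group is (Z/2Z)^* ≅ trivial group (order 1); (Z/5Z)^* ≅ Z/4Z; (Z/7Z)^* ≅ Z/6Z; (Z/31Z)^* ≅ Z/30Z. Hence Gal(Q(zeta_2170)/Q) ≅ Z/4Z × Z/6Z × Z/30Z.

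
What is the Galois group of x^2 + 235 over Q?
Gal(K/Q) = Z/2Z (cyclic of order 2)

x^2 + 235 is irreducible over Q since -235 is not a rational square. The splitting field Q(sqrt(-235)) has degree 2 over Q, and its unique nontrivial automorphism is sqrt(-235) ↦ -sqrt(-235). Hence Gal(Q(sqrt(-235))/Q) = Z/2Z.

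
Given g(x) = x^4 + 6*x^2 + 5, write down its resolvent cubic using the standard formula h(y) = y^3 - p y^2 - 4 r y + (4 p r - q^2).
h(y) = y^3 - 6*y^2 - 20*y + 120

Identify coefficients: p = 6, q = 0, r = 5.
Plug into h(y) = y^3 - p y^2 - 4 r y + (4 p r - q^2):
  h(y) = y^3 - (6) y^2 - 4*(5) y + (4*(6)*(5) - (0)^2)
       = y^3 + (-6) y^2 + (-20) y + (120).
Simplifying: h(y) = y^3 - 6*y^2 - 20*y + 120.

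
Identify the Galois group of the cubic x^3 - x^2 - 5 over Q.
Gal(K/Q) = S_3 (symmetric group of order 6)

Compute the discriminant of x^3 + (-1)*x^2 + (0)*x + (-5): Δ = -695. Since Δ is not a rational square, the Galois group is not contained in A_3; it must be the full S_3 (irreducibility of the cubic rules out anything smaller).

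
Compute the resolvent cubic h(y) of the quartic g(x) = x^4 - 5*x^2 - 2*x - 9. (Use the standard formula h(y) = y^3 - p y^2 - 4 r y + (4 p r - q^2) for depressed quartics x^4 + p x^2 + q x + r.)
h(y) = y^3 + 5*y^2 + 36*y + 176

Identify coefficients: p = -5, q = -2, r = -9.
Plug into h(y) = y^3 - p y^2 - 4 r y + (4 p r - q^2):
  h(y) = y^3 - (-5) y^2 - 4*(-9) y + (4*(-5)*(-9) - (-2)^2)
       = y^3 + (5) y^2 + (36) y + (176).
Simplifying: h(y) = y^3 + 5*y^2 + 36*y + 176.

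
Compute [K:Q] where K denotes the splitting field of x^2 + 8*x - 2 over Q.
[K:Q] = 2

The discriminant of x^2 + (8)*x + (-2) is b^2 - 4c = 64 - (-8) = 72. Since 72 is not a perfect square in Q, the polynomial is irreducible over Q. Its two roots generate a degree-2 extension, so [K:Q] = 2.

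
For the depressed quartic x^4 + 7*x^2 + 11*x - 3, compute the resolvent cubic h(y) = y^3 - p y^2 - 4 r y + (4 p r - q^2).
h(y) = y^3 - 7*y^2 + 12*y - 205

Identify coefficients: p = 7, q = 11, r = -3.
Plug into h(y) = y^3 - p y^2 - 4 r y + (4 p r - q^2):
  h(y) = y^3 - (7) y^2 - 4*(-3) y + (4*(7)*(-3) - (11)^2)
       = y^3 + (-7) y^2 + (12) y + (-205).
Simplifying: h(y) = y^3 - 7*y^2 + 12*y - 205.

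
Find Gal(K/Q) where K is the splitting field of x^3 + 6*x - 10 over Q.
Gal(K/Q) = S_3 (symmetric group of order 6)

Compute the discriminant of x^3 + (0)*x^2 + (6)*x + (-10): Δ = -3564. Since Δ is not a rational square, the Galois group is not contained in A_3; it must be the full S_3 (irreducibility of the cubic rules out anything smaller).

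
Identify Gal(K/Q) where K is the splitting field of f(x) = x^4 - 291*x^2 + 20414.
Gal(K/Q) = V_4 (Klein four-group, Z/2Z × Z/2Z)

f factors as (x^2 - 173)(x^2 - 118), so the splitting field is K = Q(sqrt(173), sqrt(118)). The elements 173, 118, 20414 are all non-squares in Q, so sqrt(173) and sqrt(118) generate independent quadratic extensions. Thus [K:Q] = 4 and Gal(K/Q) is generated by the two order-2 automorphisms sqrt(173) ↦ -sqrt(173) and sqrt(118) ↦ -sqrt(118), giving V_4.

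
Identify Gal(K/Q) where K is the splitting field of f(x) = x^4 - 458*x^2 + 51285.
Gal(K/Q) = V_4 (Klein four-group, Z/2Z × Z/2Z)

f factors as (x^2 - 195)(x^2 - 263), so the splitting field is K = Q(sqrt(195), sqrt(263)). The elements 195, 263, 51285 are all non-squares in Q, so sqrt(195) and sqrt(263) generate independent quadratic extensions. Thus [K:Q] = 4 and Gal(K/Q) is generated by the two order-2 automorphisms sqrt(195) ↦ -sqrt(195) and sqrt(263) ↦ -sqrt(263), giving V_4.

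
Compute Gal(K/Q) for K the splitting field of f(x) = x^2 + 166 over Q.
Gal(K/Q) = Z/2Z (cyclic of order 2)

x^2 + 166 is irreducible over Q since -166 is not a rational square. The splitting field Q(sqrt(-166)) has degree 2 over Q, and its unique nontrivial automorphism is sqrt(-166) ↦ -sqrt(-166). Hence Gal(Q(sqrt(-166))/Q) = Z/2Z.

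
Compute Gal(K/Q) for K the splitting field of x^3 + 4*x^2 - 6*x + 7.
Gal(K/Q) = S_3 (symmetric group of order 6)

Compute the discriminant of x^3 + (4)*x^2 + (-6)*x + (7): Δ = -4699. Since Δ is not a rational square, the Galois group is not contained in A_3; it must be the full S_3 (irreducibility of the cubic rules out anything smaller).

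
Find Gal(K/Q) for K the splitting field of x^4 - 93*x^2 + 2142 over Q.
Gal(K/Q) = V_4 (Klein four-group, Z/2Z × Z/2Z)

f factors as (x^2 - 42)(x^2 - 51), so the splitting field is K = Q(sqrt(42), sqrt(51)). The elements 42, 51, 2142 are all non-squares in Q, so sqrt(42) and sqrt(51) generate independent quadratic extensions. Thus [K:Q] = 4 and Gal(K/Q) is generated by the two order-2 automorphisms sqrt(42) ↦ -sqrt(42) and sqrt(51) ↦ -sqrt(51), giving V_4.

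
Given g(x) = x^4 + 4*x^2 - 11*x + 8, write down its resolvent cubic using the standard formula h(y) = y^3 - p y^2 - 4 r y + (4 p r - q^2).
h(y) = y^3 - 4*y^2 - 32*y + 7

Identify coefficients: p = 4, q = -11, r = 8.
Plug into h(y) = y^3 - p y^2 - 4 r y + (4 p r - q^2):
  h(y) = y^3 - (4) y^2 - 4*(8) y + (4*(4)*(8) - (-11)^2)
       = y^3 + (-4) y^2 + (-32) y + (7).
Simplifying: h(y) = y^3 - 4*y^2 - 32*y + 7.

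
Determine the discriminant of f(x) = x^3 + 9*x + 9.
Δ = -5103

For a depressed cubic x^3 + p x + q the discriminant is Δ = -4 p^3 - 27 q^2 = -4*(9)^3 - 27*(9)^2 = -2916 - 2187 = -5103.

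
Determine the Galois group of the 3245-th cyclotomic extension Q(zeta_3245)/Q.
|Gal(Q(zeta_3245)/Q)| = phi(3245) = 2320; group ≅ (Z/3245Z)^* ≅ Z/4Z × Z/10Z × Z/58Z

The n-th cyclotomic polynomial Φ_3245(x) is the minimal polynomial of zeta_3245 over Q and has degree phi(3245) = 2320. So Q(zeta_3245) is a degree-2320 Galois extension with Galois group (Z/3245Z)^*. By CRT, (Z/3245Z)^* ≅ (Z/5Z)^* × (Z/11Z)^* × (Z/59Z)^*. Each prime-power unit group is (Z/5Z)^* ≅ Z/4Z; (Z/11Z)^* ≅ Z/10Z; (Z/59Z)^* ≅ Z/58Z. Hence Gal(Q(zeta_3245)/Q) ≅ Z/4Z × Z/10Z × Z/58Z.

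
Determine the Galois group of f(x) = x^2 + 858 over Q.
Gal(K/Q) = Z/2Z (cyclic of order 2)

x^2 + 858 is irreducible over Q since -858 is not a rational square. The splitting field Q(sqrt(-858)) has degree 2 over Q, and its unique nontrivial automorphism is sqrt(-858) ↦ -sqrt(-858). Hence Gal(Q(sqrt(-858))/Q) = Z/2Z.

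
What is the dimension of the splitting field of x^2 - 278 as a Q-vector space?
[K:Q] = 2

The polynomial x^2 - 278 is irreducible over Q since 278 is not a perfect square. Its splitting field is Q(sqrt(278)), which has degree 2 over Q.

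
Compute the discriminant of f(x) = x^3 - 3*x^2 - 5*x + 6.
Δ = 2021

For x^3 + a x^2 + b x + c the discriminant is Δ = 18 a b c - 4 a^3 c + a^2 b^2 - 4 b^3 - 27 c^2.
Plug a = -3, b = -5, c = 6:
  18*(-3)*(-5)*(6) - 4*(-3)^3*(6) + (-3)^2*(-5)^2 - 4*(-5)^3 - 27*(6)^2
  = 1620 + (648) + 225 + (500) + (-972)
  = 2021.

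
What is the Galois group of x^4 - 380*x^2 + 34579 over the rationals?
Gal(K/Q) = V_4 (Klein four-group, Z/2Z × Z/2Z)

f factors as (x^2 - 151)(x^2 - 229), so the splitting field is K = Q(sqrt(151), sqrt(229)). The elements 151, 229, 34579 are all non-squares in Q, so sqrt(151) and sqrt(229) generate independent quadratic extensions. Thus [K:Q] = 4 and Gal(K/Q) is generated by the two order-2 automorphisms sqrt(151) ↦ -sqrt(151) and sqrt(229) ↦ -sqrt(229), giving V_4.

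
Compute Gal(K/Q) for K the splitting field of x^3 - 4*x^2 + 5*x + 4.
Gal(K/Q) = S_3 (symmetric group of order 6)

Compute the discriminant of x^3 + (-4)*x^2 + (5)*x + (4): Δ = -948. Since Δ is not a rational square, the Galois group is not contained in A_3; it must be the full S_3 (irreducibility of the cubic rules out anything smaller).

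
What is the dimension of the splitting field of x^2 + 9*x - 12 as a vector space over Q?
[K:Q] = 2

The discriminant of x^2 + (9)*x + (-12) is b^2 - 4c = 81 - (-48) = 129. Since 129 is not a perfect square in Q, the polynomial is irreducible over Q. Its two roots generate a degree-2 extension, so [K:Q] = 2.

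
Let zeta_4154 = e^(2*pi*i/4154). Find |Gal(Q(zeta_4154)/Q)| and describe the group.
|Gal(Q(zeta_4154)/Q)| = phi(4154) = 1980; group ≅ (Z/4154Z)^* ≅ Z/30Z × Z/66Z

The n-th cyclotomic polynomial Φ_4154(x) is the minimal polynomial of zeta_4154 over Q and has degree phi(4154) = 1980. So Q(zeta_4154) is a degree-1980 Galois extension with Galois group (Z/4154Z)^*. By CRT, (Z/4154Z)^* ≅ (Z/2Z)^* × (Z/31Z)^* × (Z/67Z)^*. Each prime-power unit group is (Z/2Z)^* ≅ trivial group (order 1); (Z/31Z)^* ≅ Z/30Z; (Z/67Z)^* ≅ Z/66Z. Hence Gal(Q(zeta_4154)/Q) ≅ Z/30Z × Z/66Z.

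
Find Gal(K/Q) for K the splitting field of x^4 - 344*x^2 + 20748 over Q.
Gal(K/Q) = V_4 (Klein four-group, Z/2Z × Z/2Z)

f factors as (x^2 - 78)(x^2 - 266), so the splitting field is K = Q(sqrt(78), sqrt(266)). The elements 78, 266, 20748 are all non-squares in Q, so sqrt(78) and sqrt(266) generate independent quadratic extensions. Thus [K:Q] = 4 and Gal(K/Q) is generated by the two order-2 automorphisms sqrt(78) ↦ -sqrt(78) and sqrt(266) ↦ -sqrt(266), giving V_4.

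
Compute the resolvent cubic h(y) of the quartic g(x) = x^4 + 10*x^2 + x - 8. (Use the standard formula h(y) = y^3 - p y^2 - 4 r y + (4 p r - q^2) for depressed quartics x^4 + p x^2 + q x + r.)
h(y) = y^3 - 10*y^2 + 32*y - 321

Identify coefficients: p = 10, q = 1, r = -8.
Plug into h(y) = y^3 - p y^2 - 4 r y + (4 p r - q^2):
  h(y) = y^3 - (10) y^2 - 4*(-8) y + (4*(10)*(-8) - (1)^2)
       = y^3 + (-10) y^2 + (32) y + (-321).
Simplifying: h(y) = y^3 - 10*y^2 + 32*y - 321.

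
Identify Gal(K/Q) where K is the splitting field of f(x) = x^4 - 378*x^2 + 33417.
Gal(K/Q) = V_4 (Klein four-group, Z/2Z × Z/2Z)

f factors as (x^2 - 141)(x^2 - 237), so the splitting field is K = Q(sqrt(141), sqrt(237)). The elements 141, 237, 33417 are all non-squares in Q, so sqrt(141) and sqrt(237) generate independent quadratic extensions. Thus [K:Q] = 4 and Gal(K/Q) is generated by the two order-2 automorphisms sqrt(141) ↦ -sqrt(141) and sqrt(237) ↦ -sqrt(237), giving V_4.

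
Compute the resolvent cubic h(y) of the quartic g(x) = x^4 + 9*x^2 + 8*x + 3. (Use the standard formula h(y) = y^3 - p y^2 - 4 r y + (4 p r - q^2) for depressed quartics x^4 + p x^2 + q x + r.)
h(y) = y^3 - 9*y^2 - 12*y + 44

Identify coefficients: p = 9, q = 8, r = 3.
Plug into h(y) = y^3 - p y^2 - 4 r y + (4 p r - q^2):
  h(y) = y^3 - (9) y^2 - 4*(3) y + (4*(9)*(3) - (8)^2)
       = y^3 + (-9) y^2 + (-12) y + (44).
Simplifying: h(y) = y^3 - 9*y^2 - 12*y + 44.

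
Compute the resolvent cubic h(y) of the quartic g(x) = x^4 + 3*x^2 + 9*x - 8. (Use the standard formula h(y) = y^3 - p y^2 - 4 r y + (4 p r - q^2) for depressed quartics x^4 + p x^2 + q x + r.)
h(y) = y^3 - 3*y^2 + 32*y - 177

Identify coefficients: p = 3, q = 9, r = -8.
Plug into h(y) = y^3 - p y^2 - 4 r y + (4 p r - q^2):
  h(y) = y^3 - (3) y^2 - 4*(-8) y + (4*(3)*(-8) - (9)^2)
       = y^3 + (-3) y^2 + (32) y + (-177).
Simplifying: h(y) = y^3 - 3*y^2 + 32*y - 177.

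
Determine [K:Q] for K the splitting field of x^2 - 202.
[K:Q] = 2

The polynomial x^2 - 202 is irreducible over Q since 202 is not a perfect square. Its splitting field is Q(sqrt(202)), which has degree 2 over Q.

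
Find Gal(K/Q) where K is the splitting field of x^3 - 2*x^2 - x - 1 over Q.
Gal(K/Q) = S_3 (symmetric group of order 6)

Compute the discriminant of x^3 + (-2)*x^2 + (-1)*x + (-1): Δ = -87. Since Δ is not a rational square, the Galois group is not contained in A_3; it must be the full S_3 (irreducibility of the cubic rules out anything smaller).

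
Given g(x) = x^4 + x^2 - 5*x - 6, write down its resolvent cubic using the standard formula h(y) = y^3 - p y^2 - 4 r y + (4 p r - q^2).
h(y) = y^3 - y^2 + 24*y - 49

Identify coefficients: p = 1, q = -5, r = -6.
Plug into h(y) = y^3 - p y^2 - 4 r y + (4 p r - q^2):
  h(y) = y^3 - (1) y^2 - 4*(-6) y + (4*(1)*(-6) - (-5)^2)
       = y^3 + (-1) y^2 + (24) y + (-49).
Simplifying: h(y) = y^3 - y^2 + 24*y - 49.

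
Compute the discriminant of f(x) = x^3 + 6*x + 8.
Δ = -2592

For x^3 + a x^2 + b x + c the discriminant is Δ = 18 a b c - 4 a^3 c + a^2 b^2 - 4 b^3 - 27 c^2.
Plug a = 0, b = 6, c = 8:
  18*(0)*(6)*(8) - 4*(0)^3*(8) + (0)^2*(6)^2 - 4*(6)^3 - 27*(8)^2
  = 0 + (0) + 0 + (-864) + (-1728)
  = -2592.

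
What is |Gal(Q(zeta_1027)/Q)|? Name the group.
|Gal(Q(zeta_1027)/Q)| = phi(1027) = 936; group ≅ (Z/1027Z)^* ≅ Z/12Z × Z/78Z

The n-th cyclotomic polynomial Φ_1027(x) is the minimal polynomial of zeta_1027 over Q and has degree phi(1027) = 936. So Q(zeta_1027) is a degree-936 Galois extension with Galois group (Z/1027Z)^*. By CRT, (Z/1027Z)^* ≅ (Z/13Z)^* × (Z/79Z)^*. Each prime-power unit group is (Z/13Z)^* ≅ Z/12Z; (Z/79Z)^* ≅ Z/78Z. Hence Gal(Q(zeta_1027)/Q) ≅ Z/12Z × Z/78Z.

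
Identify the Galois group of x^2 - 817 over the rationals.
Gal(K/Q) = Z/2Z (cyclic of order 2)

x^2 - 817 is irreducible over Q since 817 is not a rational square. The splitting field Q(sqrt(817)) has degree 2 over Q, and its unique nontrivial automorphism is sqrt(817) ↦ -sqrt(817). Hence Gal(Q(sqrt(817))/Q) = Z/2Z.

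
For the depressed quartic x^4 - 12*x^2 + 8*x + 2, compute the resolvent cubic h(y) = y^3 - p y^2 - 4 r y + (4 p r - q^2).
h(y) = y^3 + 12*y^2 - 8*y - 160

Identify coefficients: p = -12, q = 8, r = 2.
Plug into h(y) = y^3 - p y^2 - 4 r y + (4 p r - q^2):
  h(y) = y^3 - (-12) y^2 - 4*(2) y + (4*(-12)*(2) - (8)^2)
       = y^3 + (12) y^2 + (-8) y + (-160).
Simplifying: h(y) = y^3 + 12*y^2 - 8*y - 160.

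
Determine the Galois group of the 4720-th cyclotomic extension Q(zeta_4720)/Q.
|Gal(Q(zeta_4720)/Q)| = phi(4720) = 1856; group ≅ (Z/4720Z)^* ≅ Z/2Z × Z/4Z × Z/4Z × Z/58Z

The n-th cyclotomic polynomial Φ_4720(x) is the minimal polynomial of zeta_4720 over Q and has degree phi(4720) = 1856. So Q(zeta_4720) is a degree-1856 Galois extension with Galois group (Z/4720Z)^*. By CRT, (Z/4720Z)^* ≅ (Z/16Z)^* × (Z/5Z)^* × (Z/59Z)^*. Each prime-power unit group is (Z/16Z)^* ≅ Z/2Z × Z/4Z; (Z/5Z)^* ≅ Z/4Z; (Z/59Z)^* ≅ Z/58Z. Hence Gal(Q(zeta_4720)/Q) ≅ Z/2Z × Z/4Z × Z/4Z × Z/58Z.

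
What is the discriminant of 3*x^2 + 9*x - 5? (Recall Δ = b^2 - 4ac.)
Δ = 141

For a quadratic a x^2 + b x + c the discriminant is Δ = b^2 - 4ac = (9)^2 - 4*(3)*(-5) = 81 - (-60) = 141.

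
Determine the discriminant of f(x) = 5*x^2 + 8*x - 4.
Δ = 144

For a quadratic a x^2 + b x + c the discriminant is Δ = b^2 - 4ac = (8)^2 - 4*(5)*(-4) = 64 - (-80) = 144.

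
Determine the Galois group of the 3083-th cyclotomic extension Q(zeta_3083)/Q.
|Gal(Q(zeta_3083)/Q)| = phi(3083) = 3082; group ≅ (Z/3083Z)^* ≅ Z/3082Z

The n-th cyclotomic polynomial Φ_3083(x) is the minimal polynomial of zeta_3083 over Q and has degree phi(3083) = 3082. So Q(zeta_3083) is a degree-3082 Galois extension with Galois group (Z/3083Z)^*. (Z/3083Z)^* is cyclic since 3083 is an odd prime power (or 4). Hence Gal(Q(zeta_3083)/Q) ≅ Z/3082Z.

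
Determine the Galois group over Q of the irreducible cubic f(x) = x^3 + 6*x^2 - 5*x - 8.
Gal(K/Q) = S_3 (symmetric group of order 6)

Compute the discriminant of x^3 + (6)*x^2 + (-5)*x + (-8): Δ = 10904. Since Δ is not a rational square, the Galois group is not contained in A_3; it must be the full S_3 (irreducibility of the cubic rules out anything smaller).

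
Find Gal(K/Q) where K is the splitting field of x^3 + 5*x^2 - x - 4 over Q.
Gal(K/Q) = S_3 (symmetric group of order 6)

Compute the discriminant of x^3 + (5)*x^2 + (-1)*x + (-4): Δ = 1957. Since Δ is not a rational square, the Galois group is not contained in A_3; it must be the full S_3 (irreducibility of the cubic rules out anything smaller).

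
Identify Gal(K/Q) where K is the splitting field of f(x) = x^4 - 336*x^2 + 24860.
Gal(K/Q) = V_4 (Klein four-group, Z/2Z × Z/2Z)

f factors as (x^2 - 110)(x^2 - 226), so the splitting field is K = Q(sqrt(110), sqrt(226)). The elements 110, 226, 24860 are all non-squares in Q, so sqrt(110) and sqrt(226) generate independent quadratic extensions. Thus [K:Q] = 4 and Gal(K/Q) is generated by the two order-2 automorphisms sqrt(110) ↦ -sqrt(110) and sqrt(226) ↦ -sqrt(226), giving V_4.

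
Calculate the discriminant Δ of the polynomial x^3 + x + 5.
Δ = -679

For a depressed cubic x^3 + p x + q the discriminant is Δ = -4 p^3 - 27 q^2 = -4*(1)^3 - 27*(5)^2 = -4 - 675 = -679.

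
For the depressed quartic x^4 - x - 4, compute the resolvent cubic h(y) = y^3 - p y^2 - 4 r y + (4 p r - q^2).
h(y) = y^3 + 16*y - 1

Identify coefficients: p = 0, q = -1, r = -4.
Plug into h(y) = y^3 - p y^2 - 4 r y + (4 p r - q^2):
  h(y) = y^3 - (0) y^2 - 4*(-4) y + (4*(0)*(-4) - (-1)^2)
       = y^3 + (0) y^2 + (16) y + (-1).
Simplifying: h(y) = y^3 + 16*y - 1.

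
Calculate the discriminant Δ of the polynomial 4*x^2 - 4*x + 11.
Δ = -160

For a quadratic a x^2 + b x + c the discriminant is Δ = b^2 - 4ac = (-4)^2 - 4*(4)*(11) = 16 - (176) = -160.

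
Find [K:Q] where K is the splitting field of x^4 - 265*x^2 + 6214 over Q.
[K:Q] = 4

f factors as (x^2 - 239)(x^2 - 26); the splitting field is K = Q(sqrt(239), sqrt(26)). Since 239, 26, and 6214 are all non-squares in Q, the three subfields Q(sqrt(239)), Q(sqrt(26)), Q(sqrt(6214)) are distinct degree-2 extensions, so [K:Q] = 4 (Klein four Galois group).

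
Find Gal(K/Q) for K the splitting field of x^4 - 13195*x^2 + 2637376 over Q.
Gal(K/Q) = Z/2Z (cyclic of order 2)

f factors as (x^2 - 203)(x^2 - 12992), so the splitting field is K = Q(sqrt(203), sqrt(12992)). The squarefree part of 203 is 203 and the squarefree part of 12992 is also 203, so sqrt(203) and sqrt(12992) are both rational multiples of sqrt(203). Hence Q(sqrt(203)) = Q(sqrt(12992)) = Q(sqrt(203)), and the splitting field collapses to a single degree-2 extension with Galois group Z/2Z.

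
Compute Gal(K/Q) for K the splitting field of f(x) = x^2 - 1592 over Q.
Gal(K/Q) = Z/2Z (cyclic of order 2)

x^2 - 1592 is irreducible over Q since 1592 is not a rational square. The splitting field Q(sqrt(1592)) has degree 2 over Q, and its unique nontrivial automorphism is sqrt(1592) ↦ -sqrt(1592). Hence Gal(Q(sqrt(1592))/Q) = Z/2Z.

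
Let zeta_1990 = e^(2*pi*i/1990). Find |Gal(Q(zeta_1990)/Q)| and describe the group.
|Gal(Q(zeta_1990)/Q)| = phi(1990) = 792; group ≅ (Z/1990Z)^* ≅ Z/4Z × Z/198Z

The n-th cyclotomic polynomial Φ_1990(x) is the minimal polynomial of zeta_1990 over Q and has degree phi(1990) = 792. So Q(zeta_1990) is a degree-792 Galois extension with Galois group (Z/1990Z)^*. By CRT, (Z/1990Z)^* ≅ (Z/2Z)^* × (Z/5Z)^* × (Z/199Z)^*. Each prime-power unit group is (Z/2Z)^* ≅ trivial group (order 1); (Z/5Z)^* ≅ Z/4Z; (Z/199Z)^* ≅ Z/198Z. Hence Gal(Q(zeta_1990)/Q) ≅ Z/4Z × Z/198Z.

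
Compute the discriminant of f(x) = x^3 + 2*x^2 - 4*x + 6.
Δ = -1708

For x^3 + a x^2 + b x + c the discriminant is Δ = 18 a b c - 4 a^3 c + a^2 b^2 - 4 b^3 - 27 c^2.
Plug a = 2, b = -4, c = 6:
  18*(2)*(-4)*(6) - 4*(2)^3*(6) + (2)^2*(-4)^2 - 4*(-4)^3 - 27*(6)^2
  = -864 + (-192) + 64 + (256) + (-972)
  = -1708.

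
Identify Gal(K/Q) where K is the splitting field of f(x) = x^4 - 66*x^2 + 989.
Gal(K/Q) = V_4 (Klein four-group, Z/2Z × Z/2Z)

f factors as (x^2 - 43)(x^2 - 23), so the splitting field is K = Q(sqrt(43), sqrt(23)). The elements 43, 23, 989 are all non-squares in Q, so sqrt(43) and sqrt(23) generate independent quadratic extensions. Thus [K:Q] = 4 and Gal(K/Q) is generated by the two order-2 automorphisms sqrt(43) ↦ -sqrt(43) and sqrt(23) ↦ -sqrt(23), giving V_4.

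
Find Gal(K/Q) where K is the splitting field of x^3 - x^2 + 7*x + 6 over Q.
Gal(K/Q) = S_3 (symmetric group of order 6)

Compute the discriminant of x^3 + (-1)*x^2 + (7)*x + (6): Δ = -3027. Since Δ is not a rational square, the Galois group is not contained in A_3; it must be the full S_3 (irreducibility of the cubic rules out anything smaller).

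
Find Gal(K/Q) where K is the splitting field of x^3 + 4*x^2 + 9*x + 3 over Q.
Gal(K/Q) = S_3 (symmetric group of order 6)

Compute the discriminant of x^3 + (4)*x^2 + (9)*x + (3): Δ = -687. Since Δ is not a rational square, the Galois group is not contained in A_3; it must be the full S_3 (irreducibility of the cubic rules out anything smaller).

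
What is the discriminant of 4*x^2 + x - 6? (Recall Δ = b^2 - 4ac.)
Δ = 97

For a quadratic a x^2 + b x + c the discriminant is Δ = b^2 - 4ac = (1)^2 - 4*(4)*(-6) = 1 - (-96) = 97.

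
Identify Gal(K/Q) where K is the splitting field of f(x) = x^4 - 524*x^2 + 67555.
Gal(K/Q) = V_4 (Klein four-group, Z/2Z × Z/2Z)

f factors as (x^2 - 229)(x^2 - 295), so the splitting field is K = Q(sqrt(229), sqrt(295)). The elements 229, 295, 67555 are all non-squares in Q, so sqrt(229) and sqrt(295) generate independent quadratic extensions. Thus [K:Q] = 4 and Gal(K/Q) is generated by the two order-2 automorphisms sqrt(229) ↦ -sqrt(229) and sqrt(295) ↦ -sqrt(295), giving V_4.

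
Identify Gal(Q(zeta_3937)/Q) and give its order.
|Gal(Q(zeta_3937)/Q)| = phi(3937) = 3780; group ≅ (Z/3937Z)^* ≅ Z/30Z × Z/126Z

The n-th cyclotomic polynomial Φ_3937(x) is the minimal polynomial of zeta_3937 over Q and has degree phi(3937) = 3780. So Q(zeta_3937) is a degree-3780 Galois extension with Galois group (Z/3937Z)^*. By CRT, (Z/3937Z)^* ≅ (Z/31Z)^* × (Z/127Z)^*. Each prime-power unit group is (Z/31Z)^* ≅ Z/30Z; (Z/127Z)^* ≅ Z/126Z. Hence Gal(Q(zeta_3937)/Q) ≅ Z/30Z × Z/126Z.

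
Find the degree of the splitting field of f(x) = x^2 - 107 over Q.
[K:Q] = 2

The polynomial x^2 - 107 is irreducible over Q since 107 is not a perfect square. Its splitting field is Q(sqrt(107)), which has degree 2 over Q.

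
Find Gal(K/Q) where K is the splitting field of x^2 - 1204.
Gal(K/Q) = Z/2Z (cyclic of order 2)

x^2 - 1204 is irreducible over Q since 1204 is not a rational square. The splitting field Q(sqrt(1204)) has degree 2 over Q, and its unique nontrivial automorphism is sqrt(1204) ↦ -sqrt(1204). Hence Gal(Q(sqrt(1204))/Q) = Z/2Z.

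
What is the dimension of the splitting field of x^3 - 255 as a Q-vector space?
[K:Q] = 6

x^3 - 255 has one real root r = 255^(1/3) and two complex roots r*zeta_3, r*zeta_3^2 where zeta_3 = e^(2*pi*i/3). The splitting field is Q(r, zeta_3). [Q(r):Q] = 3 and [Q(zeta_3):Q] = 2 with gcd = 1, so [Q(r, zeta_3):Q] = 3 * 2 = 6.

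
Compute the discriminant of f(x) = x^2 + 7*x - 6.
Δ = 73

For a quadratic a x^2 + b x + c the discriminant is Δ = b^2 - 4ac = (7)^2 - 4*(1)*(-6) = 49 - (-24) = 73.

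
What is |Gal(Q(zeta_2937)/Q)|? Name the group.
|Gal(Q(zeta_2937)/Q)| = phi(2937) = 1760; group ≅ (Z/2937Z)^* ≅ Z/2Z × Z/10Z × Z/88Z

The n-th cyclotomic polynomial Φ_2937(x) is the minimal polynomial of zeta_2937 over Q and has degree phi(2937) = 1760. So Q(zeta_2937) is a degree-1760 Galois extension with Galois group (Z/2937Z)^*. By CRT, (Z/2937Z)^* ≅ (Z/3Z)^* × (Z/11Z)^* × (Z/89Z)^*. Each prime-power unit group is (Z/3Z)^* ≅ Z/2Z; (Z/11Z)^* ≅ Z/10Z; (Z/89Z)^* ≅ Z/88Z. Hence Gal(Q(zeta_2937)/Q) ≅ Z/2Z × Z/10Z × Z/88Z.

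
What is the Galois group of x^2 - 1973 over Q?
Gal(K/Q) = Z/2Z (cyclic of order 2)

x^2 - 1973 is irreducible over Q since 1973 is not a rational square. The splitting field Q(sqrt(1973)) has degree 2 over Q, and its unique nontrivial automorphism is sqrt(1973) ↦ -sqrt(1973). Hence Gal(Q(sqrt(1973))/Q) = Z/2Z.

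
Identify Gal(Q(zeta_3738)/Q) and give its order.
|Gal(Q(zeta_3738)/Q)| = phi(3738) = 1056; group ≅ (Z/3738Z)^* ≅ Z/2Z × Z/6Z × Z/88Z

The n-th cyclotomic polynomial Φ_3738(x) is the minimal polynomial of zeta_3738 over Q and has degree phi(3738) = 1056. So Q(zeta_3738) is a degree-1056 Galois extension with Galois group (Z/3738Z)^*. By CRT, (Z/3738Z)^* ≅ (Z/2Z)^* × (Z/3Z)^* × (Z/7Z)^* × (Z/89Z)^*. Each prime-power unit group is (Z/2Z)^* ≅ trivial group (order 1); (Z/3Z)^* ≅ Z/2Z; (Z/7Z)^* ≅ Z/6Z; (Z/89Z)^* ≅ Z/88Z. Hence Gal(Q(zeta_3738)/Q) ≅ Z/2Z × Z/6Z × Z/88Z.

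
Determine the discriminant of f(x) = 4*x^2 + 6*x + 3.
Δ = -12

For a quadratic a x^2 + b x + c the discriminant is Δ = b^2 - 4ac = (6)^2 - 4*(4)*(3) = 36 - (48) = -12.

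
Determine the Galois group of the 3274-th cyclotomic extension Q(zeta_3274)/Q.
|Gal(Q(zeta_3274)/Q)| = phi(3274) = 1636; group ≅ (Z/3274Z)^* ≅ Z/1636Z

The n-th cyclotomic polynomial Φ_3274(x) is the minimal polynomial of zeta_3274 over Q and has degree phi(3274) = 1636. So Q(zeta_3274) is a degree-1636 Galois extension with Galois group (Z/3274Z)^*. By CRT, (Z/3274Z)^* ≅ (Z/2Z)^* × (Z/1637Z)^*. Each prime-power unit group is (Z/2Z)^* ≅ trivial group (order 1); (Z/1637Z)^* ≅ Z/1636Z. Hence Gal(Q(zeta_3274)/Q) ≅ Z/1636Z.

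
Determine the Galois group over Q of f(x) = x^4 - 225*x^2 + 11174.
Gal(K/Q) = V_4 (Klein four-group, Z/2Z × Z/2Z)

f factors as (x^2 - 74)(x^2 - 151), so the splitting field is K = Q(sqrt(74), sqrt(151)). The elements 74, 151, 11174 are all non-squares in Q, so sqrt(74) and sqrt(151) generate independent quadratic extensions. Thus [K:Q] = 4 and Gal(K/Q) is generated by the two order-2 automorphisms sqrt(74) ↦ -sqrt(74) and sqrt(151) ↦ -sqrt(151), giving V_4.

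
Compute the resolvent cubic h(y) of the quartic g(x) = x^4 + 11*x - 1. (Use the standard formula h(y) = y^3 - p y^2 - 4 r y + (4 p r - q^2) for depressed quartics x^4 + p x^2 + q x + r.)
h(y) = y^3 + 4*y - 121

Identify coefficients: p = 0, q = 11, r = -1.
Plug into h(y) = y^3 - p y^2 - 4 r y + (4 p r - q^2):
  h(y) = y^3 - (0) y^2 - 4*(-1) y + (4*(0)*(-1) - (11)^2)
       = y^3 + (0) y^2 + (4) y + (-121).
Simplifying: h(y) = y^3 + 4*y - 121.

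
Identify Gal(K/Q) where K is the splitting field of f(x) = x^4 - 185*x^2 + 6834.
Gal(K/Q) = V_4 (Klein four-group, Z/2Z × Z/2Z)

f factors as (x^2 - 134)(x^2 - 51), so the splitting field is K = Q(sqrt(134), sqrt(51)). The elements 134, 51, 6834 are all non-squares in Q, so sqrt(134) and sqrt(51) generate independent quadratic extensions. Thus [K:Q] = 4 and Gal(K/Q) is generated by the two order-2 automorphisms sqrt(134) ↦ -sqrt(134) and sqrt(51) ↦ -sqrt(51), giving V_4.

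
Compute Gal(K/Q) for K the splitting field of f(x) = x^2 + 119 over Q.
Gal(K/Q) = Z/2Z (cyclic of order 2)

x^2 + 119 is irreducible over Q since -119 is not a rational square. The splitting field Q(sqrt(-119)) has degree 2 over Q, and its unique nontrivial automorphism is sqrt(-119) ↦ -sqrt(-119). Hence Gal(Q(sqrt(-119))/Q) = Z/2Z.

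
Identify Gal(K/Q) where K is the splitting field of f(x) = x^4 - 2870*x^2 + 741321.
Gal(K/Q) = Z/2Z (cyclic of order 2)

f factors as (x^2 - 287)(x^2 - 2583), so the splitting field is K = Q(sqrt(287), sqrt(2583)). The squarefree part of 287 is 287 and the squarefree part of 2583 is also 287, so sqrt(287) and sqrt(2583) are both rational multiples of sqrt(287). Hence Q(sqrt(287)) = Q(sqrt(2583)) = Q(sqrt(287)), and the splitting field collapses to a single degree-2 extension with Galois group Z/2Z.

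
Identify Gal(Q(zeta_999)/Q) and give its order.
|Gal(Q(zeta_999)/Q)| = phi(999) = 648; group ≅ (Z/999Z)^* ≅ Z/18Z × Z/36Z

The n-th cyclotomic polynomial Φ_999(x) is the minimal polynomial of zeta_999 over Q and has degree phi(999) = 648. So Q(zeta_999) is a degree-648 Galois extension with Galois group (Z/999Z)^*. By CRT, (Z/999Z)^* ≅ (Z/27Z)^* × (Z/37Z)^*. Each prime-power unit group is (Z/27Z)^* ≅ Z/18Z; (Z/37Z)^* ≅ Z/36Z. Hence Gal(Q(zeta_999)/Q) ≅ Z/18Z × Z/36Z.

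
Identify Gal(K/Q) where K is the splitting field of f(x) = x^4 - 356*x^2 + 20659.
Gal(K/Q) = V_4 (Klein four-group, Z/2Z × Z/2Z)

f factors as (x^2 - 73)(x^2 - 283), so the splitting field is K = Q(sqrt(73), sqrt(283)). The elements 73, 283, 20659 are all non-squares in Q, so sqrt(73) and sqrt(283) generate independent quadratic extensions. Thus [K:Q] = 4 and Gal(K/Q) is generated by the two order-2 automorphisms sqrt(73) ↦ -sqrt(73) and sqrt(283) ↦ -sqrt(283), giving V_4.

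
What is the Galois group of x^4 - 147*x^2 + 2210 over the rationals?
Gal(K/Q) = V_4 (Klein four-group, Z/2Z × Z/2Z)

f factors as (x^2 - 17)(x^2 - 130), so the splitting field is K = Q(sqrt(17), sqrt(130)). The elements 17, 130, 2210 are all non-squares in Q, so sqrt(17) and sqrt(130) generate independent quadratic extensions. Thus [K:Q] = 4 and Gal(K/Q) is generated by the two order-2 automorphisms sqrt(17) ↦ -sqrt(17) and sqrt(130) ↦ -sqrt(130), giving V_4.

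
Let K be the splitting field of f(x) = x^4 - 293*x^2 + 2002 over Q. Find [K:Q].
[K:Q] = 4

f factors as (x^2 - 7)(x^2 - 286); the splitting field is K = Q(sqrt(7), sqrt(286)). Since 7, 286, and 2002 are all non-squares in Q, the three subfields Q(sqrt(7)), Q(sqrt(286)), Q(sqrt(2002)) are distinct degree-2 extensions, so [K:Q] = 4 (Klein four Galois group).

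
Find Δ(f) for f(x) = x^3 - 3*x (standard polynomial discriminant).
Δ = 108

For a depressed cubic x^3 + p x + q the discriminant is Δ = -4 p^3 - 27 q^2 = -4*(-3)^3 - 27*(0)^2 = 108 - 0 = 108.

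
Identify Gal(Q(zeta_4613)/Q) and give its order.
|Gal(Q(zeta_4613)/Q)| = phi(4613) = 3948; group ≅ (Z/4613Z)^* ≅ Z/6Z × Z/658Z

The n-th cyclotomic polynomial Φ_4613(x) is the minimal polynomial of zeta_4613 over Q and has degree phi(4613) = 3948. So Q(zeta_4613) is a degree-3948 Galois extension with Galois group (Z/4613Z)^*. By CRT, (Z/4613Z)^* ≅ (Z/7Z)^* × (Z/659Z)^*. Each prime-power unit group is (Z/7Z)^* ≅ Z/6Z; (Z/659Z)^* ≅ Z/658Z. Hence Gal(Q(zeta_4613)/Q) ≅ Z/6Z × Z/658Z.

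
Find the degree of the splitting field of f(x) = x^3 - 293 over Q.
[K:Q] = 6

x^3 - 293 has one real root r = 293^(1/3) and two complex roots r*zeta_3, r*zeta_3^2 where zeta_3 = e^(2*pi*i/3). The splitting field is Q(r, zeta_3). [Q(r):Q] = 3 and [Q(zeta_3):Q] = 2 with gcd = 1, so [Q(r, zeta_3):Q] = 3 * 2 = 6.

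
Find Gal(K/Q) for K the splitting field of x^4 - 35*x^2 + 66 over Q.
Gal(K/Q) = V_4 (Klein four-group, Z/2Z × Z/2Z)

f factors as (x^2 - 2)(x^2 - 33), so the splitting field is K = Q(sqrt(2), sqrt(33)). The elements 2, 33, 66 are all non-squares in Q, so sqrt(2) and sqrt(33) generate independent quadratic extensions. Thus [K:Q] = 4 and Gal(K/Q) is generated by the two order-2 automorphisms sqrt(2) ↦ -sqrt(2) and sqrt(33) ↦ -sqrt(33), giving V_4.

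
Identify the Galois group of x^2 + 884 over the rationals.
Gal(K/Q) = Z/2Z (cyclic of order 2)

x^2 + 884 is irreducible over Q since -884 is not a rational square. The splitting field Q(sqrt(-884)) has degree 2 over Q, and its unique nontrivial automorphism is sqrt(-884) ↦ -sqrt(-884). Hence Gal(Q(sqrt(-884))/Q) = Z/2Z.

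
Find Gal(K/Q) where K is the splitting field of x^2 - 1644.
Gal(K/Q) = Z/2Z (cyclic of order 2)

x^2 - 1644 is irreducible over Q since 1644 is not a rational square. The splitting field Q(sqrt(1644)) has degree 2 over Q, and its unique nontrivial automorphism is sqrt(1644) ↦ -sqrt(1644). Hence Gal(Q(sqrt(1644))/Q) = Z/2Z.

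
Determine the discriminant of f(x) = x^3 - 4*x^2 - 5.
Δ = -1955

For x^3 + a x^2 + b x + c the discriminant is Δ = 18 a b c - 4 a^3 c + a^2 b^2 - 4 b^3 - 27 c^2.
Plug a = -4, b = 0, c = -5:
  18*(-4)*(0)*(-5) - 4*(-4)^3*(-5) + (-4)^2*(0)^2 - 4*(0)^3 - 27*(-5)^2
  = 0 + (-1280) + 0 + (0) + (-675)
  = -1955.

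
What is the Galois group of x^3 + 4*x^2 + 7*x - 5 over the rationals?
Gal(K/Q) = S_3 (symmetric group of order 6)

Compute the discriminant of x^3 + (4)*x^2 + (7)*x + (-5): Δ = -2503. Since Δ is not a rational square, the Galois group is not contained in A_3; it must be the full S_3 (irreducibility of the cubic rules out anything smaller).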